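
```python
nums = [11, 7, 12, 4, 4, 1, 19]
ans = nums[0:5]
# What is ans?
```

nums has length 7. The slice nums[0:5] selects indices [0, 1, 2, 3, 4] (0->11, 1->7, 2->12, 3->4, 4->4), giving [11, 7, 12, 4, 4].

[11, 7, 12, 4, 4]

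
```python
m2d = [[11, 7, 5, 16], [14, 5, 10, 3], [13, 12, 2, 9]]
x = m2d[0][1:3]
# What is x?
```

m2d[0] = [11, 7, 5, 16]. m2d[0] has length 4. The slice m2d[0][1:3] selects indices [1, 2] (1->7, 2->5), giving [7, 5].

[7, 5]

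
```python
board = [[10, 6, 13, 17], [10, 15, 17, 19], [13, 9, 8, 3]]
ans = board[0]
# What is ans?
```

board has 3 rows. Row 0 is [10, 6, 13, 17].

[10, 6, 13, 17]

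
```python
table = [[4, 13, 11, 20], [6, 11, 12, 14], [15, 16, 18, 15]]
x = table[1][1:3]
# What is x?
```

table[1] = [6, 11, 12, 14]. table[1] has length 4. The slice table[1][1:3] selects indices [1, 2] (1->11, 2->12), giving [11, 12].

[11, 12]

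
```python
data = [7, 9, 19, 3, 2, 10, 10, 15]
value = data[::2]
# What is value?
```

data has length 8. The slice data[::2] selects indices [0, 2, 4, 6] (0->7, 2->19, 4->2, 6->10), giving [7, 19, 2, 10].

[7, 19, 2, 10]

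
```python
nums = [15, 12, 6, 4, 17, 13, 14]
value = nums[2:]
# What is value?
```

nums has length 7. The slice nums[2:] selects indices [2, 3, 4, 5, 6] (2->6, 3->4, 4->17, 5->13, 6->14), giving [6, 4, 17, 13, 14].

[6, 4, 17, 13, 14]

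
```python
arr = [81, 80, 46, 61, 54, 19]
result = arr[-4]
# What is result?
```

arr has length 6. Negative index -4 maps to positive index 6 + (-4) = 2. arr[2] = 46.

46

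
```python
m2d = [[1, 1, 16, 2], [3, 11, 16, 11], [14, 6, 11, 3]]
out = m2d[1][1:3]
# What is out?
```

m2d[1] = [3, 11, 16, 11]. m2d[1] has length 4. The slice m2d[1][1:3] selects indices [1, 2] (1->11, 2->16), giving [11, 16].

[11, 16]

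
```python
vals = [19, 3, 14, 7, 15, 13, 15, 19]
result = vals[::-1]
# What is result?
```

vals has length 8. The slice vals[::-1] selects indices [7, 6, 5, 4, 3, 2, 1, 0] (7->19, 6->15, 5->13, 4->15, 3->7, 2->14, 1->3, 0->19), giving [19, 15, 13, 15, 7, 14, 3, 19].

[19, 15, 13, 15, 7, 14, 3, 19]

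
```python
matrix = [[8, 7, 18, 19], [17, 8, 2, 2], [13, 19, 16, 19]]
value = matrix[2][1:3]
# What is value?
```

matrix[2] = [13, 19, 16, 19]. matrix[2] has length 4. The slice matrix[2][1:3] selects indices [1, 2] (1->19, 2->16), giving [19, 16].

[19, 16]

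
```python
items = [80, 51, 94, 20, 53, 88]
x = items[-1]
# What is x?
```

items has length 6. Negative index -1 maps to positive index 6 + (-1) = 5. items[5] = 88.

88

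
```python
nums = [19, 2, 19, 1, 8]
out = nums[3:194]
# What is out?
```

nums has length 5. The slice nums[3:194] selects indices [3, 4] (3->1, 4->8), giving [1, 8].

[1, 8]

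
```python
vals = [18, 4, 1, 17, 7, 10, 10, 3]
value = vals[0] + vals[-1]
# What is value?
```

vals has length 8. vals[0] = 18.
vals has length 8. Negative index -1 maps to positive index 8 + (-1) = 7. vals[7] = 3.
Sum: 18 + 3 = 21.

21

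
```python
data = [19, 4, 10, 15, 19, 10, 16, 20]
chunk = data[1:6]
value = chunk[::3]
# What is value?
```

data has length 8. The slice data[1:6] selects indices [1, 2, 3, 4, 5] (1->4, 2->10, 3->15, 4->19, 5->10), giving [4, 10, 15, 19, 10]. So chunk = [4, 10, 15, 19, 10]. chunk has length 5. The slice chunk[::3] selects indices [0, 3] (0->4, 3->19), giving [4, 19].

[4, 19]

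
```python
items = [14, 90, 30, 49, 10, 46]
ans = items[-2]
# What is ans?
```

items has length 6. Negative index -2 maps to positive index 6 + (-2) = 4. items[4] = 10.

10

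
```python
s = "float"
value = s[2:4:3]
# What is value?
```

s has length 5. The slice s[2:4:3] selects indices [2] (2->'o'), giving 'o'.

'o'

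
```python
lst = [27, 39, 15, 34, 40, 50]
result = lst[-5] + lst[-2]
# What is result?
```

lst has length 6. Negative index -5 maps to positive index 6 + (-5) = 1. lst[1] = 39.
lst has length 6. Negative index -2 maps to positive index 6 + (-2) = 4. lst[4] = 40.
Sum: 39 + 40 = 79.

79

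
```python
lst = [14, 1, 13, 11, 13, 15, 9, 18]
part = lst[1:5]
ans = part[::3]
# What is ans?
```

lst has length 8. The slice lst[1:5] selects indices [1, 2, 3, 4] (1->1, 2->13, 3->11, 4->13), giving [1, 13, 11, 13]. So part = [1, 13, 11, 13]. part has length 4. The slice part[::3] selects indices [0, 3] (0->1, 3->13), giving [1, 13].

[1, 13]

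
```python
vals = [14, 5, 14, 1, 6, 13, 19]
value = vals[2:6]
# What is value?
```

vals has length 7. The slice vals[2:6] selects indices [2, 3, 4, 5] (2->14, 3->1, 4->6, 5->13), giving [14, 1, 6, 13].

[14, 1, 6, 13]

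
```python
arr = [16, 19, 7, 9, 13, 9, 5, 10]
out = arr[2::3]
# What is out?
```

arr has length 8. The slice arr[2::3] selects indices [2, 5] (2->7, 5->9), giving [7, 9].

[7, 9]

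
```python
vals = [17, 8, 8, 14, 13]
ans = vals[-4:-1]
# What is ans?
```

vals has length 5. The slice vals[-4:-1] selects indices [1, 2, 3] (1->8, 2->8, 3->14), giving [8, 8, 14].

[8, 8, 14]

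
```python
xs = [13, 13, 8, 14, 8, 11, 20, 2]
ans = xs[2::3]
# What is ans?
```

xs has length 8. The slice xs[2::3] selects indices [2, 5] (2->8, 5->11), giving [8, 11].

[8, 11]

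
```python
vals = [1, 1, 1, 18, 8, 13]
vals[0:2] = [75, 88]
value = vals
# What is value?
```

vals starts as [1, 1, 1, 18, 8, 13] (length 6). The slice vals[0:2] covers indices [0, 1] with values [1, 1]. Replacing that slice with [75, 88] (same length) produces [75, 88, 1, 18, 8, 13].

[75, 88, 1, 18, 8, 13]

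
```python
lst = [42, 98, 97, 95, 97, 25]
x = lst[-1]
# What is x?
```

lst has length 6. Negative index -1 maps to positive index 6 + (-1) = 5. lst[5] = 25.

25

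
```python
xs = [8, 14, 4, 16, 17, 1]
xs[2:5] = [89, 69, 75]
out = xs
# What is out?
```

xs starts as [8, 14, 4, 16, 17, 1] (length 6). The slice xs[2:5] covers indices [2, 3, 4] with values [4, 16, 17]. Replacing that slice with [89, 69, 75] (same length) produces [8, 14, 89, 69, 75, 1].

[8, 14, 89, 69, 75, 1]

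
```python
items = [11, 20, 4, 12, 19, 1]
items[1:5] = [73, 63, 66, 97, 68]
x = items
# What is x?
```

items starts as [11, 20, 4, 12, 19, 1] (length 6). The slice items[1:5] covers indices [1, 2, 3, 4] with values [20, 4, 12, 19]. Replacing that slice with [73, 63, 66, 97, 68] (different length) produces [11, 73, 63, 66, 97, 68, 1].

[11, 73, 63, 66, 97, 68, 1]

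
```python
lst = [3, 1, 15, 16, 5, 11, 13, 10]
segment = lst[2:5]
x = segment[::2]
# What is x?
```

lst has length 8. The slice lst[2:5] selects indices [2, 3, 4] (2->15, 3->16, 4->5), giving [15, 16, 5]. So segment = [15, 16, 5]. segment has length 3. The slice segment[::2] selects indices [0, 2] (0->15, 2->5), giving [15, 5].

[15, 5]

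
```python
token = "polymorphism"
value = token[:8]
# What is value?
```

token has length 12. The slice token[:8] selects indices [0, 1, 2, 3, 4, 5, 6, 7] (0->'p', 1->'o', 2->'l', 3->'y', 4->'m', 5->'o', 6->'r', 7->'p'), giving 'polymorp'.

'polymorp'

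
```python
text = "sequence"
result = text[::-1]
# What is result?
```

text has length 8. The slice text[::-1] selects indices [7, 6, 5, 4, 3, 2, 1, 0] (7->'e', 6->'c', 5->'n', 4->'e', 3->'u', 2->'q', 1->'e', 0->'s'), giving 'ecneuqes'.

'ecneuqes'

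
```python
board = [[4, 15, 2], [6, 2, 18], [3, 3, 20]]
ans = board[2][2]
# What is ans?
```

board[2] = [3, 3, 20]. Taking column 2 of that row yields 20.

20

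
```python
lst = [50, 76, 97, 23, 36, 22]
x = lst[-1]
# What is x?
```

lst has length 6. Negative index -1 maps to positive index 6 + (-1) = 5. lst[5] = 22.

22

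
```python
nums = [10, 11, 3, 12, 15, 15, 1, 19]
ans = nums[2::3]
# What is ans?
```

nums has length 8. The slice nums[2::3] selects indices [2, 5] (2->3, 5->15), giving [3, 15].

[3, 15]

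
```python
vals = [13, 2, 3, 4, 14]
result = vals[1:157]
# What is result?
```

vals has length 5. The slice vals[1:157] selects indices [1, 2, 3, 4] (1->2, 2->3, 3->4, 4->14), giving [2, 3, 4, 14].

[2, 3, 4, 14]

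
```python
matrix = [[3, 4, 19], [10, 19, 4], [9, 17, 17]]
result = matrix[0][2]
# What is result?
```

matrix[0] = [3, 4, 19]. Taking column 2 of that row yields 19.

19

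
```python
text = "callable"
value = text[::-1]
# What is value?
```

text has length 8. The slice text[::-1] selects indices [7, 6, 5, 4, 3, 2, 1, 0] (7->'e', 6->'l', 5->'b', 4->'a', 3->'l', 2->'l', 1->'a', 0->'c'), giving 'elballac'.

'elballac'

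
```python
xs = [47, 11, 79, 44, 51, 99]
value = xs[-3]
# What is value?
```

xs has length 6. Negative index -3 maps to positive index 6 + (-3) = 3. xs[3] = 44.

44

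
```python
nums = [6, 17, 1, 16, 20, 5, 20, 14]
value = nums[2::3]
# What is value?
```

nums has length 8. The slice nums[2::3] selects indices [2, 5] (2->1, 5->5), giving [1, 5].

[1, 5]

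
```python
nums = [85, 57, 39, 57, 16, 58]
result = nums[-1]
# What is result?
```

nums has length 6. Negative index -1 maps to positive index 6 + (-1) = 5. nums[5] = 58.

58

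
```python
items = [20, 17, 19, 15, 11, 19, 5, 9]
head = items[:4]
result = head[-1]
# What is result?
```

items has length 8. The slice items[:4] selects indices [0, 1, 2, 3] (0->20, 1->17, 2->19, 3->15), giving [20, 17, 19, 15]. So head = [20, 17, 19, 15]. Then head[-1] = 15.

15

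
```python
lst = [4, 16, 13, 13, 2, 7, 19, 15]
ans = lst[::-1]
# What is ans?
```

lst has length 8. The slice lst[::-1] selects indices [7, 6, 5, 4, 3, 2, 1, 0] (7->15, 6->19, 5->7, 4->2, 3->13, 2->13, 1->16, 0->4), giving [15, 19, 7, 2, 13, 13, 16, 4].

[15, 19, 7, 2, 13, 13, 16, 4]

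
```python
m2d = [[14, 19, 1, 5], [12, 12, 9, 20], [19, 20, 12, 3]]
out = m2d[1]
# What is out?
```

m2d has 3 rows. Row 1 is [12, 12, 9, 20].

[12, 12, 9, 20]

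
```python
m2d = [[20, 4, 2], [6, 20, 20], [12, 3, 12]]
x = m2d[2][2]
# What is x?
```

m2d[2] = [12, 3, 12]. Taking column 2 of that row yields 12.

12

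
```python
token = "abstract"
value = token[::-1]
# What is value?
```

token has length 8. The slice token[::-1] selects indices [7, 6, 5, 4, 3, 2, 1, 0] (7->'t', 6->'c', 5->'a', 4->'r', 3->'t', 2->'s', 1->'b', 0->'a'), giving 'tcartsba'.

'tcartsba'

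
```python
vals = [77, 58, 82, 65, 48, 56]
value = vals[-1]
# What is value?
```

vals has length 6. Negative index -1 maps to positive index 6 + (-1) = 5. vals[5] = 56.

56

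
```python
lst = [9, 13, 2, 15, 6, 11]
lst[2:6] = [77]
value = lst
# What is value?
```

lst starts as [9, 13, 2, 15, 6, 11] (length 6). The slice lst[2:6] covers indices [2, 3, 4, 5] with values [2, 15, 6, 11]. Replacing that slice with [77] (different length) produces [9, 13, 77].

[9, 13, 77]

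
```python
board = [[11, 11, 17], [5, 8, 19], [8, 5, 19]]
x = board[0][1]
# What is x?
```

board[0] = [11, 11, 17]. Taking column 1 of that row yields 11.

11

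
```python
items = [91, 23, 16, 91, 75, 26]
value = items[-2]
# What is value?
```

items has length 6. Negative index -2 maps to positive index 6 + (-2) = 4. items[4] = 75.

75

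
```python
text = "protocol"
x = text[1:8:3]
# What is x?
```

text has length 8. The slice text[1:8:3] selects indices [1, 4, 7] (1->'r', 4->'o', 7->'l'), giving 'rol'.

'rol'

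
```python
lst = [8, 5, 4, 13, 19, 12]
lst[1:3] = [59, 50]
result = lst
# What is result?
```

lst starts as [8, 5, 4, 13, 19, 12] (length 6). The slice lst[1:3] covers indices [1, 2] with values [5, 4]. Replacing that slice with [59, 50] (same length) produces [8, 59, 50, 13, 19, 12].

[8, 59, 50, 13, 19, 12]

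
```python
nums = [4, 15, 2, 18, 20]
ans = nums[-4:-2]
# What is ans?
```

nums has length 5. The slice nums[-4:-2] selects indices [1, 2] (1->15, 2->2), giving [15, 2].

[15, 2]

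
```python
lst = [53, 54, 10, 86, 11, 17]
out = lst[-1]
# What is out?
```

lst has length 6. Negative index -1 maps to positive index 6 + (-1) = 5. lst[5] = 17.

17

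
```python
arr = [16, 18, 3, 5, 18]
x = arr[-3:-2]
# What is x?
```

arr has length 5. The slice arr[-3:-2] selects indices [2] (2->3), giving [3].

[3]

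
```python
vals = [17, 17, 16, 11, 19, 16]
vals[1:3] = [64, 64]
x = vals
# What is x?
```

vals starts as [17, 17, 16, 11, 19, 16] (length 6). The slice vals[1:3] covers indices [1, 2] with values [17, 16]. Replacing that slice with [64, 64] (same length) produces [17, 64, 64, 11, 19, 16].

[17, 64, 64, 11, 19, 16]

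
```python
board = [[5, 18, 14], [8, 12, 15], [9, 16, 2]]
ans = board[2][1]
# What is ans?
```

board[2] = [9, 16, 2]. Taking column 1 of that row yields 16.

16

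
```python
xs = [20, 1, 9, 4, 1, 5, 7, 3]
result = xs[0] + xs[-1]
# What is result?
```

xs has length 8. xs[0] = 20.
xs has length 8. Negative index -1 maps to positive index 8 + (-1) = 7. xs[7] = 3.
Sum: 20 + 3 = 23.

23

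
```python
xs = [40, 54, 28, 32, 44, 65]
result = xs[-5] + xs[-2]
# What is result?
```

xs has length 6. Negative index -5 maps to positive index 6 + (-5) = 1. xs[1] = 54.
xs has length 6. Negative index -2 maps to positive index 6 + (-2) = 4. xs[4] = 44.
Sum: 54 + 44 = 98.

98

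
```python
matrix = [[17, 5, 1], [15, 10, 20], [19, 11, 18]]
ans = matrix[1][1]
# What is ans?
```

matrix[1] = [15, 10, 20]. Taking column 1 of that row yields 10.

10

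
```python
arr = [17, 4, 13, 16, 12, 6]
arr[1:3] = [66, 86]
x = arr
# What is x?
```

arr starts as [17, 4, 13, 16, 12, 6] (length 6). The slice arr[1:3] covers indices [1, 2] with values [4, 13]. Replacing that slice with [66, 86] (same length) produces [17, 66, 86, 16, 12, 6].

[17, 66, 86, 16, 12, 6]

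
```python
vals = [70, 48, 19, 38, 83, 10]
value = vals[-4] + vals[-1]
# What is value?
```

vals has length 6. Negative index -4 maps to positive index 6 + (-4) = 2. vals[2] = 19.
vals has length 6. Negative index -1 maps to positive index 6 + (-1) = 5. vals[5] = 10.
Sum: 19 + 10 = 29.

29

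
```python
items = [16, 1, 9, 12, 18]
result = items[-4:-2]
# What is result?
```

items has length 5. The slice items[-4:-2] selects indices [1, 2] (1->1, 2->9), giving [1, 9].

[1, 9]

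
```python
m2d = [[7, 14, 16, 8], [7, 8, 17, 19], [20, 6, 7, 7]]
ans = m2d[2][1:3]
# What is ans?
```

m2d[2] = [20, 6, 7, 7]. m2d[2] has length 4. The slice m2d[2][1:3] selects indices [1, 2] (1->6, 2->7), giving [6, 7].

[6, 7]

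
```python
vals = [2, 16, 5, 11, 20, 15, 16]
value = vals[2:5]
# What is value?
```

vals has length 7. The slice vals[2:5] selects indices [2, 3, 4] (2->5, 3->11, 4->20), giving [5, 11, 20].

[5, 11, 20]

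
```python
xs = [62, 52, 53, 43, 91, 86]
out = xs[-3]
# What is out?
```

xs has length 6. Negative index -3 maps to positive index 6 + (-3) = 3. xs[3] = 43.

43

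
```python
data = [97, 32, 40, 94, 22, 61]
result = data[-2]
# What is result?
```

data has length 6. Negative index -2 maps to positive index 6 + (-2) = 4. data[4] = 22.

22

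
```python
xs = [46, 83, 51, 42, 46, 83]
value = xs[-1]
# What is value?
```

xs has length 6. Negative index -1 maps to positive index 6 + (-1) = 5. xs[5] = 83.

83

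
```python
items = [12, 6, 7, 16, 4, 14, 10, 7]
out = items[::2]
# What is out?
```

items has length 8. The slice items[::2] selects indices [0, 2, 4, 6] (0->12, 2->7, 4->4, 6->10), giving [12, 7, 4, 10].

[12, 7, 4, 10]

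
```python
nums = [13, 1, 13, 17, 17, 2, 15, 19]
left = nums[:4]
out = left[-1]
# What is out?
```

nums has length 8. The slice nums[:4] selects indices [0, 1, 2, 3] (0->13, 1->1, 2->13, 3->17), giving [13, 1, 13, 17]. So left = [13, 1, 13, 17]. Then left[-1] = 17.

17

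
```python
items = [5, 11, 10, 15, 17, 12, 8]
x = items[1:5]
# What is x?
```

items has length 7. The slice items[1:5] selects indices [1, 2, 3, 4] (1->11, 2->10, 3->15, 4->17), giving [11, 10, 15, 17].

[11, 10, 15, 17]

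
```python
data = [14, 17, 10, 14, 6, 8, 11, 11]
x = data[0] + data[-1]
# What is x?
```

data has length 8. data[0] = 14.
data has length 8. Negative index -1 maps to positive index 8 + (-1) = 7. data[7] = 11.
Sum: 14 + 11 = 25.

25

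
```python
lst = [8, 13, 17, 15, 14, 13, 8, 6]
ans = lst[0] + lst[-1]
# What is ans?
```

lst has length 8. lst[0] = 8.
lst has length 8. Negative index -1 maps to positive index 8 + (-1) = 7. lst[7] = 6.
Sum: 8 + 6 = 14.

14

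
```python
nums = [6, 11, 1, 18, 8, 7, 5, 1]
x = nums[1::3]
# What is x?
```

nums has length 8. The slice nums[1::3] selects indices [1, 4, 7] (1->11, 4->8, 7->1), giving [11, 8, 1].

[11, 8, 1]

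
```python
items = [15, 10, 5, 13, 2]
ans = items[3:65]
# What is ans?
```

items has length 5. The slice items[3:65] selects indices [3, 4] (3->13, 4->2), giving [13, 2].

[13, 2]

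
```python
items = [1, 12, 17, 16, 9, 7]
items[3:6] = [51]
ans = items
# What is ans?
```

items starts as [1, 12, 17, 16, 9, 7] (length 6). The slice items[3:6] covers indices [3, 4, 5] with values [16, 9, 7]. Replacing that slice with [51] (different length) produces [1, 12, 17, 51].

[1, 12, 17, 51]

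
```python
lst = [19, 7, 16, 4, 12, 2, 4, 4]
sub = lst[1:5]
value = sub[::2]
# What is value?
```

lst has length 8. The slice lst[1:5] selects indices [1, 2, 3, 4] (1->7, 2->16, 3->4, 4->12), giving [7, 16, 4, 12]. So sub = [7, 16, 4, 12]. sub has length 4. The slice sub[::2] selects indices [0, 2] (0->7, 2->4), giving [7, 4].

[7, 4]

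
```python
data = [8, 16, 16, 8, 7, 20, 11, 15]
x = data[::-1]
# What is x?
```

data has length 8. The slice data[::-1] selects indices [7, 6, 5, 4, 3, 2, 1, 0] (7->15, 6->11, 5->20, 4->7, 3->8, 2->16, 1->16, 0->8), giving [15, 11, 20, 7, 8, 16, 16, 8].

[15, 11, 20, 7, 8, 16, 16, 8]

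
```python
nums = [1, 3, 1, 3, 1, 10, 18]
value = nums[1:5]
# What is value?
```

nums has length 7. The slice nums[1:5] selects indices [1, 2, 3, 4] (1->3, 2->1, 3->3, 4->1), giving [3, 1, 3, 1].

[3, 1, 3, 1]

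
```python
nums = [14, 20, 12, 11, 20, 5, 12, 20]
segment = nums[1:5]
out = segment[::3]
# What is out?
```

nums has length 8. The slice nums[1:5] selects indices [1, 2, 3, 4] (1->20, 2->12, 3->11, 4->20), giving [20, 12, 11, 20]. So segment = [20, 12, 11, 20]. segment has length 4. The slice segment[::3] selects indices [0, 3] (0->20, 3->20), giving [20, 20].

[20, 20]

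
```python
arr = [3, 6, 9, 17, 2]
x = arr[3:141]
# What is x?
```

arr has length 5. The slice arr[3:141] selects indices [3, 4] (3->17, 4->2), giving [17, 2].

[17, 2]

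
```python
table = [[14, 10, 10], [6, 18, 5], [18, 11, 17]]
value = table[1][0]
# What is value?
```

table[1] = [6, 18, 5]. Taking column 0 of that row yields 6.

6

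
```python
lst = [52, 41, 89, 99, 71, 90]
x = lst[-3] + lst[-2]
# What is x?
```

lst has length 6. Negative index -3 maps to positive index 6 + (-3) = 3. lst[3] = 99.
lst has length 6. Negative index -2 maps to positive index 6 + (-2) = 4. lst[4] = 71.
Sum: 99 + 71 = 170.

170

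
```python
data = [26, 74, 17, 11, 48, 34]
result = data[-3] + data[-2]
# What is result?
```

data has length 6. Negative index -3 maps to positive index 6 + (-3) = 3. data[3] = 11.
data has length 6. Negative index -2 maps to positive index 6 + (-2) = 4. data[4] = 48.
Sum: 11 + 48 = 59.

59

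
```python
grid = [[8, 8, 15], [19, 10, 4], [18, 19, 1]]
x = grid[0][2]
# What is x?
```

grid[0] = [8, 8, 15]. Taking column 2 of that row yields 15.

15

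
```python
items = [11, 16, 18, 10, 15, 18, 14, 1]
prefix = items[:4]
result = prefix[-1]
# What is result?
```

items has length 8. The slice items[:4] selects indices [0, 1, 2, 3] (0->11, 1->16, 2->18, 3->10), giving [11, 16, 18, 10]. So prefix = [11, 16, 18, 10]. Then prefix[-1] = 10.

10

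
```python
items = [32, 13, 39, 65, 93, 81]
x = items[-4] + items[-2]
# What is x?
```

items has length 6. Negative index -4 maps to positive index 6 + (-4) = 2. items[2] = 39.
items has length 6. Negative index -2 maps to positive index 6 + (-2) = 4. items[4] = 93.
Sum: 39 + 93 = 132.

132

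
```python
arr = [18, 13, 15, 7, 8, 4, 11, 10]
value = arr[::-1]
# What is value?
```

arr has length 8. The slice arr[::-1] selects indices [7, 6, 5, 4, 3, 2, 1, 0] (7->10, 6->11, 5->4, 4->8, 3->7, 2->15, 1->13, 0->18), giving [10, 11, 4, 8, 7, 15, 13, 18].

[10, 11, 4, 8, 7, 15, 13, 18]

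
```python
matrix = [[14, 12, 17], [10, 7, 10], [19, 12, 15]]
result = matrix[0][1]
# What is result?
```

matrix[0] = [14, 12, 17]. Taking column 1 of that row yields 12.

12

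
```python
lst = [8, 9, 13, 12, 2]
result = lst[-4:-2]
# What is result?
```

lst has length 5. The slice lst[-4:-2] selects indices [1, 2] (1->9, 2->13), giving [9, 13].

[9, 13]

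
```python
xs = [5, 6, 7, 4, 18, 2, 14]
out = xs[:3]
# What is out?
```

xs has length 7. The slice xs[:3] selects indices [0, 1, 2] (0->5, 1->6, 2->7), giving [5, 6, 7].

[5, 6, 7]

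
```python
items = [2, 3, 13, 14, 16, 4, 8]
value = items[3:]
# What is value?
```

items has length 7. The slice items[3:] selects indices [3, 4, 5, 6] (3->14, 4->16, 5->4, 6->8), giving [14, 16, 4, 8].

[14, 16, 4, 8]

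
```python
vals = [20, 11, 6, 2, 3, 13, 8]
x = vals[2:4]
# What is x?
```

vals has length 7. The slice vals[2:4] selects indices [2, 3] (2->6, 3->2), giving [6, 2].

[6, 2]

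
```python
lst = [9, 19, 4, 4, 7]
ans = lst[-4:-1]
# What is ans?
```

lst has length 5. The slice lst[-4:-1] selects indices [1, 2, 3] (1->19, 2->4, 3->4), giving [19, 4, 4].

[19, 4, 4]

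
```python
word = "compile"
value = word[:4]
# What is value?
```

word has length 7. The slice word[:4] selects indices [0, 1, 2, 3] (0->'c', 1->'o', 2->'m', 3->'p'), giving 'comp'.

'comp'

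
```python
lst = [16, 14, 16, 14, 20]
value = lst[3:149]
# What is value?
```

lst has length 5. The slice lst[3:149] selects indices [3, 4] (3->14, 4->20), giving [14, 20].

[14, 20]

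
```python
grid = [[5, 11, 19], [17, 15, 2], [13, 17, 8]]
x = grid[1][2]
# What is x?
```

grid[1] = [17, 15, 2]. Taking column 2 of that row yields 2.

2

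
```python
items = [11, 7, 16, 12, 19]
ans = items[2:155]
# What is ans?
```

items has length 5. The slice items[2:155] selects indices [2, 3, 4] (2->16, 3->12, 4->19), giving [16, 12, 19].

[16, 12, 19]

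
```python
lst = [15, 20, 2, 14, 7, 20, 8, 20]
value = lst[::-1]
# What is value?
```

lst has length 8. The slice lst[::-1] selects indices [7, 6, 5, 4, 3, 2, 1, 0] (7->20, 6->8, 5->20, 4->7, 3->14, 2->2, 1->20, 0->15), giving [20, 8, 20, 7, 14, 2, 20, 15].

[20, 8, 20, 7, 14, 2, 20, 15]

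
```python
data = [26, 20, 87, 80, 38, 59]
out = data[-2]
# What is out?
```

data has length 6. Negative index -2 maps to positive index 6 + (-2) = 4. data[4] = 38.

38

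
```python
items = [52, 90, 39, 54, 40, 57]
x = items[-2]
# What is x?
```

items has length 6. Negative index -2 maps to positive index 6 + (-2) = 4. items[4] = 40.

40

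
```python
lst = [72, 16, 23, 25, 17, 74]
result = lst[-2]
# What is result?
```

lst has length 6. Negative index -2 maps to positive index 6 + (-2) = 4. lst[4] = 17.

17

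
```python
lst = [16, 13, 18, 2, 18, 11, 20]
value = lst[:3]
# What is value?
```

lst has length 7. The slice lst[:3] selects indices [0, 1, 2] (0->16, 1->13, 2->18), giving [16, 13, 18].

[16, 13, 18]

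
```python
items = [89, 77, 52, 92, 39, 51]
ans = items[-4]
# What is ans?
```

items has length 6. Negative index -4 maps to positive index 6 + (-4) = 2. items[2] = 52.

52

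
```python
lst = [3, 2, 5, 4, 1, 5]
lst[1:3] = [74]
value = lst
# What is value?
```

lst starts as [3, 2, 5, 4, 1, 5] (length 6). The slice lst[1:3] covers indices [1, 2] with values [2, 5]. Replacing that slice with [74] (different length) produces [3, 74, 4, 1, 5].

[3, 74, 4, 1, 5]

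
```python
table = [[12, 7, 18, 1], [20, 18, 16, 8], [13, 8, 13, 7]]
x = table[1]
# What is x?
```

table has 3 rows. Row 1 is [20, 18, 16, 8].

[20, 18, 16, 8]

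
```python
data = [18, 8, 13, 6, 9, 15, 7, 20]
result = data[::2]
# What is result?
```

data has length 8. The slice data[::2] selects indices [0, 2, 4, 6] (0->18, 2->13, 4->9, 6->7), giving [18, 13, 9, 7].

[18, 13, 9, 7]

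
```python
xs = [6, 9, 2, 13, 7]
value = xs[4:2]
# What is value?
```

xs has length 5. The slice xs[4:2] resolves to an empty index range, so the result is [].

[]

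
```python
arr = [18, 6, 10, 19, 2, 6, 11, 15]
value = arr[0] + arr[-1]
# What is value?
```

arr has length 8. arr[0] = 18.
arr has length 8. Negative index -1 maps to positive index 8 + (-1) = 7. arr[7] = 15.
Sum: 18 + 15 = 33.

33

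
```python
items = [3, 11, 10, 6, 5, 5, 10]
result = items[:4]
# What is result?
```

items has length 7. The slice items[:4] selects indices [0, 1, 2, 3] (0->3, 1->11, 2->10, 3->6), giving [3, 11, 10, 6].

[3, 11, 10, 6]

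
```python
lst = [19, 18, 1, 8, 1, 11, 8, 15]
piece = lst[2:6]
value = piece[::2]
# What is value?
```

lst has length 8. The slice lst[2:6] selects indices [2, 3, 4, 5] (2->1, 3->8, 4->1, 5->11), giving [1, 8, 1, 11]. So piece = [1, 8, 1, 11]. piece has length 4. The slice piece[::2] selects indices [0, 2] (0->1, 2->1), giving [1, 1].

[1, 1]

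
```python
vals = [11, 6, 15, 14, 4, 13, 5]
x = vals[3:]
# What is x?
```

vals has length 7. The slice vals[3:] selects indices [3, 4, 5, 6] (3->14, 4->4, 5->13, 6->5), giving [14, 4, 13, 5].

[14, 4, 13, 5]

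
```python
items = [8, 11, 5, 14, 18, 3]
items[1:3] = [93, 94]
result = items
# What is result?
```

items starts as [8, 11, 5, 14, 18, 3] (length 6). The slice items[1:3] covers indices [1, 2] with values [11, 5]. Replacing that slice with [93, 94] (same length) produces [8, 93, 94, 14, 18, 3].

[8, 93, 94, 14, 18, 3]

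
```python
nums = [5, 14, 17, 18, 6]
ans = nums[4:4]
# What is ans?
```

nums has length 5. The slice nums[4:4] resolves to an empty index range, so the result is [].

[]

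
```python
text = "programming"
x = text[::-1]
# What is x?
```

text has length 11. The slice text[::-1] selects indices [10, 9, 8, 7, 6, 5, 4, 3, 2, 1, 0] (10->'g', 9->'n', 8->'i', 7->'m', 6->'m', 5->'a', 4->'r', 3->'g', 2->'o', 1->'r', 0->'p'), giving 'gnimmargorp'.

'gnimmargorp'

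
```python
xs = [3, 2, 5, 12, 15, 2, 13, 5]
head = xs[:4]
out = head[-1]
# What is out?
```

xs has length 8. The slice xs[:4] selects indices [0, 1, 2, 3] (0->3, 1->2, 2->5, 3->12), giving [3, 2, 5, 12]. So head = [3, 2, 5, 12]. Then head[-1] = 12.

12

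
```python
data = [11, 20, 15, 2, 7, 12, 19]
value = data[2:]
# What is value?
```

data has length 7. The slice data[2:] selects indices [2, 3, 4, 5, 6] (2->15, 3->2, 4->7, 5->12, 6->19), giving [15, 2, 7, 12, 19].

[15, 2, 7, 12, 19]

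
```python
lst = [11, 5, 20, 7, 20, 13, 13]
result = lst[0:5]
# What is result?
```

lst has length 7. The slice lst[0:5] selects indices [0, 1, 2, 3, 4] (0->11, 1->5, 2->20, 3->7, 4->20), giving [11, 5, 20, 7, 20].

[11, 5, 20, 7, 20]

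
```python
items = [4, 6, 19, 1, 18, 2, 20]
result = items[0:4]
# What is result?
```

items has length 7. The slice items[0:4] selects indices [0, 1, 2, 3] (0->4, 1->6, 2->19, 3->1), giving [4, 6, 19, 1].

[4, 6, 19, 1]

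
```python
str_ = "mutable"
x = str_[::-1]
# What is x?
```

str_ has length 7. The slice str_[::-1] selects indices [6, 5, 4, 3, 2, 1, 0] (6->'e', 5->'l', 4->'b', 3->'a', 2->'t', 1->'u', 0->'m'), giving 'elbatum'.

'elbatum'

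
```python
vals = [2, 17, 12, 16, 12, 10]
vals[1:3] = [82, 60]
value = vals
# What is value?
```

vals starts as [2, 17, 12, 16, 12, 10] (length 6). The slice vals[1:3] covers indices [1, 2] with values [17, 12]. Replacing that slice with [82, 60] (same length) produces [2, 82, 60, 16, 12, 10].

[2, 82, 60, 16, 12, 10]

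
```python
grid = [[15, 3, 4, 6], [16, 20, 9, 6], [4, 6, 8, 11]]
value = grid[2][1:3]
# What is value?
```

grid[2] = [4, 6, 8, 11]. grid[2] has length 4. The slice grid[2][1:3] selects indices [1, 2] (1->6, 2->8), giving [6, 8].

[6, 8]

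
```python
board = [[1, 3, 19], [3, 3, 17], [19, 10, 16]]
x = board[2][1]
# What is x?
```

board[2] = [19, 10, 16]. Taking column 1 of that row yields 10.

10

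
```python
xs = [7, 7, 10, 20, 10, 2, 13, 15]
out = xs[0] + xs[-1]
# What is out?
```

xs has length 8. xs[0] = 7.
xs has length 8. Negative index -1 maps to positive index 8 + (-1) = 7. xs[7] = 15.
Sum: 7 + 15 = 22.

22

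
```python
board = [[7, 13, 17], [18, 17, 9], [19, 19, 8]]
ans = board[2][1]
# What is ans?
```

board[2] = [19, 19, 8]. Taking column 1 of that row yields 19.

19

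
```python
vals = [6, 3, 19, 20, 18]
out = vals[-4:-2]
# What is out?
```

vals has length 5. The slice vals[-4:-2] selects indices [1, 2] (1->3, 2->19), giving [3, 19].

[3, 19]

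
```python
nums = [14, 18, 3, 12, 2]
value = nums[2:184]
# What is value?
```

nums has length 5. The slice nums[2:184] selects indices [2, 3, 4] (2->3, 3->12, 4->2), giving [3, 12, 2].

[3, 12, 2]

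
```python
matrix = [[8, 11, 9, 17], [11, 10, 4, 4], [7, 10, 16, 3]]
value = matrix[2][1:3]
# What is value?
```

matrix[2] = [7, 10, 16, 3]. matrix[2] has length 4. The slice matrix[2][1:3] selects indices [1, 2] (1->10, 2->16), giving [10, 16].

[10, 16]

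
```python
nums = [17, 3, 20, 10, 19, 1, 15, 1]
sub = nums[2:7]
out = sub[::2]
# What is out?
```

nums has length 8. The slice nums[2:7] selects indices [2, 3, 4, 5, 6] (2->20, 3->10, 4->19, 5->1, 6->15), giving [20, 10, 19, 1, 15]. So sub = [20, 10, 19, 1, 15]. sub has length 5. The slice sub[::2] selects indices [0, 2, 4] (0->20, 2->19, 4->15), giving [20, 19, 15].

[20, 19, 15]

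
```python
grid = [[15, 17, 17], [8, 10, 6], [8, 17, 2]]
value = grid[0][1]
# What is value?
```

grid[0] = [15, 17, 17]. Taking column 1 of that row yields 17.

17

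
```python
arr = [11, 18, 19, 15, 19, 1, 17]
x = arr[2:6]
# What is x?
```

arr has length 7. The slice arr[2:6] selects indices [2, 3, 4, 5] (2->19, 3->15, 4->19, 5->1), giving [19, 15, 19, 1].

[19, 15, 19, 1]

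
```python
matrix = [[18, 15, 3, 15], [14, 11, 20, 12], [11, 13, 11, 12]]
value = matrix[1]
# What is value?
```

matrix has 3 rows. Row 1 is [14, 11, 20, 12].

[14, 11, 20, 12]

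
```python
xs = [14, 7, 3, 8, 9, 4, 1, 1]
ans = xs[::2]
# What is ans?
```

xs has length 8. The slice xs[::2] selects indices [0, 2, 4, 6] (0->14, 2->3, 4->9, 6->1), giving [14, 3, 9, 1].

[14, 3, 9, 1]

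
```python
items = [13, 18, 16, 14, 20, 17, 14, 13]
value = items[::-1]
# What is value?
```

items has length 8. The slice items[::-1] selects indices [7, 6, 5, 4, 3, 2, 1, 0] (7->13, 6->14, 5->17, 4->20, 3->14, 2->16, 1->18, 0->13), giving [13, 14, 17, 20, 14, 16, 18, 13].

[13, 14, 17, 20, 14, 16, 18, 13]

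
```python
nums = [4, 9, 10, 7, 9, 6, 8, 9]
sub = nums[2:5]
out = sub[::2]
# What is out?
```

nums has length 8. The slice nums[2:5] selects indices [2, 3, 4] (2->10, 3->7, 4->9), giving [10, 7, 9]. So sub = [10, 7, 9]. sub has length 3. The slice sub[::2] selects indices [0, 2] (0->10, 2->9), giving [10, 9].

[10, 9]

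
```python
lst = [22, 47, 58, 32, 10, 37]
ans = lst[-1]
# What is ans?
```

lst has length 6. Negative index -1 maps to positive index 6 + (-1) = 5. lst[5] = 37.

37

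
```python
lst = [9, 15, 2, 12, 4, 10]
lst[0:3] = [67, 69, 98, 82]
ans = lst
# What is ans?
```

lst starts as [9, 15, 2, 12, 4, 10] (length 6). The slice lst[0:3] covers indices [0, 1, 2] with values [9, 15, 2]. Replacing that slice with [67, 69, 98, 82] (different length) produces [67, 69, 98, 82, 12, 4, 10].

[67, 69, 98, 82, 12, 4, 10]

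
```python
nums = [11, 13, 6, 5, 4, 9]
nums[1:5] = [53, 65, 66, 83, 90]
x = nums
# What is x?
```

nums starts as [11, 13, 6, 5, 4, 9] (length 6). The slice nums[1:5] covers indices [1, 2, 3, 4] with values [13, 6, 5, 4]. Replacing that slice with [53, 65, 66, 83, 90] (different length) produces [11, 53, 65, 66, 83, 90, 9].

[11, 53, 65, 66, 83, 90, 9]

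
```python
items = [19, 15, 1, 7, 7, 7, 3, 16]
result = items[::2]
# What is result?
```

items has length 8. The slice items[::2] selects indices [0, 2, 4, 6] (0->19, 2->1, 4->7, 6->3), giving [19, 1, 7, 3].

[19, 1, 7, 3]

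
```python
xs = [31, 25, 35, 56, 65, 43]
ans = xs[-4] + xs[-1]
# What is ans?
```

xs has length 6. Negative index -4 maps to positive index 6 + (-4) = 2. xs[2] = 35.
xs has length 6. Negative index -1 maps to positive index 6 + (-1) = 5. xs[5] = 43.
Sum: 35 + 43 = 78.

78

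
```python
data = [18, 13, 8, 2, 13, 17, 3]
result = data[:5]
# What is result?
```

data has length 7. The slice data[:5] selects indices [0, 1, 2, 3, 4] (0->18, 1->13, 2->8, 3->2, 4->13), giving [18, 13, 8, 2, 13].

[18, 13, 8, 2, 13]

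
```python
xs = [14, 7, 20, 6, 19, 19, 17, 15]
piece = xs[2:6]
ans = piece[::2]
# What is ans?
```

xs has length 8. The slice xs[2:6] selects indices [2, 3, 4, 5] (2->20, 3->6, 4->19, 5->19), giving [20, 6, 19, 19]. So piece = [20, 6, 19, 19]. piece has length 4. The slice piece[::2] selects indices [0, 2] (0->20, 2->19), giving [20, 19].

[20, 19]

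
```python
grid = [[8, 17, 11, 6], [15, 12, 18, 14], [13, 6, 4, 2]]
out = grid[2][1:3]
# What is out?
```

grid[2] = [13, 6, 4, 2]. grid[2] has length 4. The slice grid[2][1:3] selects indices [1, 2] (1->6, 2->4), giving [6, 4].

[6, 4]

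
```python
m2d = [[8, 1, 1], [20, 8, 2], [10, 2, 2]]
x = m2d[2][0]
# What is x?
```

m2d[2] = [10, 2, 2]. Taking column 0 of that row yields 10.

10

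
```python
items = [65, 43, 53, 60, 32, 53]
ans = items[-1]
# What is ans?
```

items has length 6. Negative index -1 maps to positive index 6 + (-1) = 5. items[5] = 53.

53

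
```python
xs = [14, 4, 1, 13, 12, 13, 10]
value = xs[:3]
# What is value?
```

xs has length 7. The slice xs[:3] selects indices [0, 1, 2] (0->14, 1->4, 2->1), giving [14, 4, 1].

[14, 4, 1]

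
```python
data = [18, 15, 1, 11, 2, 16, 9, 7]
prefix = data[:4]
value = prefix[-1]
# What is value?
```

data has length 8. The slice data[:4] selects indices [0, 1, 2, 3] (0->18, 1->15, 2->1, 3->11), giving [18, 15, 1, 11]. So prefix = [18, 15, 1, 11]. Then prefix[-1] = 11.

11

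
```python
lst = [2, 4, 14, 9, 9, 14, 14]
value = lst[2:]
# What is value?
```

lst has length 7. The slice lst[2:] selects indices [2, 3, 4, 5, 6] (2->14, 3->9, 4->9, 5->14, 6->14), giving [14, 9, 9, 14, 14].

[14, 9, 9, 14, 14]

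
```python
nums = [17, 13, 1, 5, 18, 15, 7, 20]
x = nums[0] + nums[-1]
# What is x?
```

nums has length 8. nums[0] = 17.
nums has length 8. Negative index -1 maps to positive index 8 + (-1) = 7. nums[7] = 20.
Sum: 17 + 20 = 37.

37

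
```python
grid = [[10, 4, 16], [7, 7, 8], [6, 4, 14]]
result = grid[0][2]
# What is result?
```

grid[0] = [10, 4, 16]. Taking column 2 of that row yields 16.

16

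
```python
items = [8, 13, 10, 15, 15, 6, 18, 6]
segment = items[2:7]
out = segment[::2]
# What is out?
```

items has length 8. The slice items[2:7] selects indices [2, 3, 4, 5, 6] (2->10, 3->15, 4->15, 5->6, 6->18), giving [10, 15, 15, 6, 18]. So segment = [10, 15, 15, 6, 18]. segment has length 5. The slice segment[::2] selects indices [0, 2, 4] (0->10, 2->15, 4->18), giving [10, 15, 18].

[10, 15, 18]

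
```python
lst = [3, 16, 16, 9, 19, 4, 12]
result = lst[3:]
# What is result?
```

lst has length 7. The slice lst[3:] selects indices [3, 4, 5, 6] (3->9, 4->19, 5->4, 6->12), giving [9, 19, 4, 12].

[9, 19, 4, 12]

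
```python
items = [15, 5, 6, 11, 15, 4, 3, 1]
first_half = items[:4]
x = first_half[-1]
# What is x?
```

items has length 8. The slice items[:4] selects indices [0, 1, 2, 3] (0->15, 1->5, 2->6, 3->11), giving [15, 5, 6, 11]. So first_half = [15, 5, 6, 11]. Then first_half[-1] = 11.

11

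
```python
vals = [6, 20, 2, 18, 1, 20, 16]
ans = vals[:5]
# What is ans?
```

vals has length 7. The slice vals[:5] selects indices [0, 1, 2, 3, 4] (0->6, 1->20, 2->2, 3->18, 4->1), giving [6, 20, 2, 18, 1].

[6, 20, 2, 18, 1]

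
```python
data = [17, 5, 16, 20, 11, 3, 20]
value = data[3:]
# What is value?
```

data has length 7. The slice data[3:] selects indices [3, 4, 5, 6] (3->20, 4->11, 5->3, 6->20), giving [20, 11, 3, 20].

[20, 11, 3, 20]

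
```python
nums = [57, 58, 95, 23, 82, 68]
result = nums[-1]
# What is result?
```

nums has length 6. Negative index -1 maps to positive index 6 + (-1) = 5. nums[5] = 68.

68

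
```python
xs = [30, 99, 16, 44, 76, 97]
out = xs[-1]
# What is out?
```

xs has length 6. Negative index -1 maps to positive index 6 + (-1) = 5. xs[5] = 97.

97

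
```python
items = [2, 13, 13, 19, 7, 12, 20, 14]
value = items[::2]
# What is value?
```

items has length 8. The slice items[::2] selects indices [0, 2, 4, 6] (0->2, 2->13, 4->7, 6->20), giving [2, 13, 7, 20].

[2, 13, 7, 20]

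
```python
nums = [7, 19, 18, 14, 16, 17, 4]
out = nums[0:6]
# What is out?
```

nums has length 7. The slice nums[0:6] selects indices [0, 1, 2, 3, 4, 5] (0->7, 1->19, 2->18, 3->14, 4->16, 5->17), giving [7, 19, 18, 14, 16, 17].

[7, 19, 18, 14, 16, 17]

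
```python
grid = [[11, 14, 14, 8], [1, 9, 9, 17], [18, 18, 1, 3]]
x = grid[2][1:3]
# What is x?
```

grid[2] = [18, 18, 1, 3]. grid[2] has length 4. The slice grid[2][1:3] selects indices [1, 2] (1->18, 2->1), giving [18, 1].

[18, 1]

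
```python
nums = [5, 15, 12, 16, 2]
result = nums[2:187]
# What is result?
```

nums has length 5. The slice nums[2:187] selects indices [2, 3, 4] (2->12, 3->16, 4->2), giving [12, 16, 2].

[12, 16, 2]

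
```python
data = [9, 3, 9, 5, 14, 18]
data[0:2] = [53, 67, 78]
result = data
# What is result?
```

data starts as [9, 3, 9, 5, 14, 18] (length 6). The slice data[0:2] covers indices [0, 1] with values [9, 3]. Replacing that slice with [53, 67, 78] (different length) produces [53, 67, 78, 9, 5, 14, 18].

[53, 67, 78, 9, 5, 14, 18]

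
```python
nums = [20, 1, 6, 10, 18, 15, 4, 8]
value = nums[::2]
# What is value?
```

nums has length 8. The slice nums[::2] selects indices [0, 2, 4, 6] (0->20, 2->6, 4->18, 6->4), giving [20, 6, 18, 4].

[20, 6, 18, 4]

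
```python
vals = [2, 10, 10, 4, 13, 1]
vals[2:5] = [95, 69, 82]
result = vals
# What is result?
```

vals starts as [2, 10, 10, 4, 13, 1] (length 6). The slice vals[2:5] covers indices [2, 3, 4] with values [10, 4, 13]. Replacing that slice with [95, 69, 82] (same length) produces [2, 10, 95, 69, 82, 1].

[2, 10, 95, 69, 82, 1]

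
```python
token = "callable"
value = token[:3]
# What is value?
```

token has length 8. The slice token[:3] selects indices [0, 1, 2] (0->'c', 1->'a', 2->'l'), giving 'cal'.

'cal'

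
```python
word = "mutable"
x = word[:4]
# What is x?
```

word has length 7. The slice word[:4] selects indices [0, 1, 2, 3] (0->'m', 1->'u', 2->'t', 3->'a'), giving 'muta'.

'muta'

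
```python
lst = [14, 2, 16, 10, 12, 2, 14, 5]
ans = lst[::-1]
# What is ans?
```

lst has length 8. The slice lst[::-1] selects indices [7, 6, 5, 4, 3, 2, 1, 0] (7->5, 6->14, 5->2, 4->12, 3->10, 2->16, 1->2, 0->14), giving [5, 14, 2, 12, 10, 16, 2, 14].

[5, 14, 2, 12, 10, 16, 2, 14]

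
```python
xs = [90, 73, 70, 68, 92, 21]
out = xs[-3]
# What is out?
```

xs has length 6. Negative index -3 maps to positive index 6 + (-3) = 3. xs[3] = 68.

68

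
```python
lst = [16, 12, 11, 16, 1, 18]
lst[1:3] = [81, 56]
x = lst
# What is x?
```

lst starts as [16, 12, 11, 16, 1, 18] (length 6). The slice lst[1:3] covers indices [1, 2] with values [12, 11]. Replacing that slice with [81, 56] (same length) produces [16, 81, 56, 16, 1, 18].

[16, 81, 56, 16, 1, 18]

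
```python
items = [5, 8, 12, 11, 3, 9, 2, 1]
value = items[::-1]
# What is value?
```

items has length 8. The slice items[::-1] selects indices [7, 6, 5, 4, 3, 2, 1, 0] (7->1, 6->2, 5->9, 4->3, 3->11, 2->12, 1->8, 0->5), giving [1, 2, 9, 3, 11, 12, 8, 5].

[1, 2, 9, 3, 11, 12, 8, 5]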